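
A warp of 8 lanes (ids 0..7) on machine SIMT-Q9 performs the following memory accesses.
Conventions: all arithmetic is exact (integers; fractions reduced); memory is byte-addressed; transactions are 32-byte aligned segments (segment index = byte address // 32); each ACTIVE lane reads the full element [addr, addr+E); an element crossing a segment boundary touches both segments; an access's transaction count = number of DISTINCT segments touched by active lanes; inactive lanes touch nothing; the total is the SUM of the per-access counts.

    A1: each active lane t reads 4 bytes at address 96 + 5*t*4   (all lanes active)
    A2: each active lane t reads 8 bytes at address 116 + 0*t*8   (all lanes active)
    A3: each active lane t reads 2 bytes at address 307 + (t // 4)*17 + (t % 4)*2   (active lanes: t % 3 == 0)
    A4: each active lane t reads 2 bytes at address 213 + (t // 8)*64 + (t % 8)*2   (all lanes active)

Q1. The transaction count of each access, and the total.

A1: 5 transactions
A2: 1 transaction
A3: 2 transactions
A4: 2 transactions

Answer: 5,1,2,2; total 10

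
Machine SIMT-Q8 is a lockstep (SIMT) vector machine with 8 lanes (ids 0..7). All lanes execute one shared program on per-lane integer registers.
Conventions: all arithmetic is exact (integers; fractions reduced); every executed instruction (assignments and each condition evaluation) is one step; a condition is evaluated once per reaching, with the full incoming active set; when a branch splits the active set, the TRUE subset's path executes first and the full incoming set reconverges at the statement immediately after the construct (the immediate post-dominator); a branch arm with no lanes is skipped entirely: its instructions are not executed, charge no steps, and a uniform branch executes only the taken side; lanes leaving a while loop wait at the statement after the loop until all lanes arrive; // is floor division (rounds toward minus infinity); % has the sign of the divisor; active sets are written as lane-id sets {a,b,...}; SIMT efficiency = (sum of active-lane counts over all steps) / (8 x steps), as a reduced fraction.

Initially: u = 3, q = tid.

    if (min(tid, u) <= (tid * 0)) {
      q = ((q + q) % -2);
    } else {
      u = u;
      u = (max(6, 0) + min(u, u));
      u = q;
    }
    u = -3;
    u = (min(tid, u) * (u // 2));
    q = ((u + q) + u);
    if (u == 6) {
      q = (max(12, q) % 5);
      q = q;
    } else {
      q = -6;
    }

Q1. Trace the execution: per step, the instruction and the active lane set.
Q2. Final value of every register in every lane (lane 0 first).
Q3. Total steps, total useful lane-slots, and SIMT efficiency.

step 0: eval (min(tid, u) <= (tid * 0)) {0,1,2,3,4,5,6,7}
step 1: q <- ((q + q) % -2)          {0}
step 2: u <- u                       {1,2,3,4,5,6,7}
step 3: u <- (max(6, 0) + min(u, u)) {1,2,3,4,5,6,7}
step 4: u <- q                       {1,2,3,4,5,6,7}
step 5: u <- -3                      {0,1,2,3,4,5,6,7}
step 6: u <- (min(tid, u) * (u // 2)) {0,1,2,3,4,5,6,7}
step 7: q <- ((u + q) + u)           {0,1,2,3,4,5,6,7}
step 8: eval (u == 6)                {0,1,2,3,4,5,6,7}
step 9: q <- (max(12, q) % 5)        {0,1,2,3,4,5,6,7}
step 10: q <- q                       {0,1,2,3,4,5,6,7}

Answer: 11 steps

u: 6,6,6,6,6,6,6,6
q: 2,3,4,0,1,2,3,4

steps = 11; useful = 78; efficiency = 78/88 = 39/44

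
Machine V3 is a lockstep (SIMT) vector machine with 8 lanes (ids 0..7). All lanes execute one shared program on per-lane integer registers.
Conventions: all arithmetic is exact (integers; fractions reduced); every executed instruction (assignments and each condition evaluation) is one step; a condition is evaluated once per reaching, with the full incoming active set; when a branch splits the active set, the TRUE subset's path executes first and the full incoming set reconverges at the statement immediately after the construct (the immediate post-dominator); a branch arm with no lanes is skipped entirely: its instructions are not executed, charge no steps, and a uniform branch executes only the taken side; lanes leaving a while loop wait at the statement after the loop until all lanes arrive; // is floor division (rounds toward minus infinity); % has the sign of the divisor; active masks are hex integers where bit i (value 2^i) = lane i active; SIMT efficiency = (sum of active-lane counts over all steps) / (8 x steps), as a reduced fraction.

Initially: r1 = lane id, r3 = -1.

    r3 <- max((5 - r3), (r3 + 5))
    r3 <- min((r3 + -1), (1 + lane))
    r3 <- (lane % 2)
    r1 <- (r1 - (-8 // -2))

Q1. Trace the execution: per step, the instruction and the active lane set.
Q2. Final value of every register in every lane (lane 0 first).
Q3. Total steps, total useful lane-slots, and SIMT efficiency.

step 0: r3 <- max((5 - r3), (r3 + 5)) 0xff
step 1: r3 <- min((r3 + -1), (1 + lane)) 0xff
step 2: r3 <- (lane % 2)             0xff
step 3: r1 <- (r1 - (-8 // -2))      0xff

Answer: 4 steps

r1: -4,-3,-2,-1,0,1,2,3
r3: 0,1,0,1,0,1,0,1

steps = 4; useful = 32; efficiency = 32/32 = 1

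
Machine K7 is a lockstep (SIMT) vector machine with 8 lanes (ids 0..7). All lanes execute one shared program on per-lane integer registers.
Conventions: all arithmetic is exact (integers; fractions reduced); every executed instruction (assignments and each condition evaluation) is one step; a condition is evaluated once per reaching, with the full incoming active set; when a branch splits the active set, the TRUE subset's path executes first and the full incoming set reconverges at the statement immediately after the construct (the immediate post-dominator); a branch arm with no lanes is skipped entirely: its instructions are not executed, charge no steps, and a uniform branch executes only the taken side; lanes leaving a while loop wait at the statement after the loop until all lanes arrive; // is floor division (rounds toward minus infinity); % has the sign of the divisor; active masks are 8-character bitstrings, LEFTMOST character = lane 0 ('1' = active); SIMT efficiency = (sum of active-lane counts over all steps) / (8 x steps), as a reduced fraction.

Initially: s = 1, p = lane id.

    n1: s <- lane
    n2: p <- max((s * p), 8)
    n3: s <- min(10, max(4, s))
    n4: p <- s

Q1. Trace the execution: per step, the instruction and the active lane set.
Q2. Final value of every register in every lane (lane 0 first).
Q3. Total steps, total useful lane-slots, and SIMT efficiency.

step 0: s <- lane                    11111111
step 1: p <- max((s * p), 8)         11111111
step 2: s <- min(10, max(4, s))      11111111
step 3: p <- s                       11111111

Answer: 4 steps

s: 4,4,4,4,4,5,6,7
p: 4,4,4,4,4,5,6,7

steps = 4; useful = 32; efficiency = 32/32 = 1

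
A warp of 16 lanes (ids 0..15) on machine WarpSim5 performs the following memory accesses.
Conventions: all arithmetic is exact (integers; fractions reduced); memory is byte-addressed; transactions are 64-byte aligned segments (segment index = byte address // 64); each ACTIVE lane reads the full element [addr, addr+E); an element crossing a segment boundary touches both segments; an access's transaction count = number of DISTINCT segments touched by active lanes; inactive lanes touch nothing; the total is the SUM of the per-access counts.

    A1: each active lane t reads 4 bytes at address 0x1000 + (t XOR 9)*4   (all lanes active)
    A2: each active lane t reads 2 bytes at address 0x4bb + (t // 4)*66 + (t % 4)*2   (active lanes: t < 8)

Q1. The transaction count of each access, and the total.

A1: 1 transaction
A2: 3 transactions

Answer: 1,3; total 4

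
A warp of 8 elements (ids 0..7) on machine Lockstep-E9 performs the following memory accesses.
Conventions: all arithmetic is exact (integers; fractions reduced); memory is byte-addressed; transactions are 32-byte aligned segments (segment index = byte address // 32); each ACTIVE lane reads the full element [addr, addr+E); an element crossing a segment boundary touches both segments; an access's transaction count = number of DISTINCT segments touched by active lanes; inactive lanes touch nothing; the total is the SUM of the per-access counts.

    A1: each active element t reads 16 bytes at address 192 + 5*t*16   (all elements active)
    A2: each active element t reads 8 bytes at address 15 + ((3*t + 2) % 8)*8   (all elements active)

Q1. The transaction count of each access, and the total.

A1: 8 transactions
A2: 3 transactions

Answer: 8,3; total 11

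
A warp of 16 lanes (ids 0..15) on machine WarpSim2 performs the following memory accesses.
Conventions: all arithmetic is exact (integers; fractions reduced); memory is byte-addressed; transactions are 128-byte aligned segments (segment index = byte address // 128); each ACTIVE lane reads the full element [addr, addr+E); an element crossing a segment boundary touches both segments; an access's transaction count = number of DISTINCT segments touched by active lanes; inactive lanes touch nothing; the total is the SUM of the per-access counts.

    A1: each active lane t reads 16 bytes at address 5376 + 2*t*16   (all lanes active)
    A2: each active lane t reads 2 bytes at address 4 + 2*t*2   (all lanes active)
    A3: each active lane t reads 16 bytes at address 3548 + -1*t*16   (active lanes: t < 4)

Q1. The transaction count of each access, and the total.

A1: 4 transactions
A2: 1 transaction
A3: 1 transaction

Answer: 4,1,1; total 6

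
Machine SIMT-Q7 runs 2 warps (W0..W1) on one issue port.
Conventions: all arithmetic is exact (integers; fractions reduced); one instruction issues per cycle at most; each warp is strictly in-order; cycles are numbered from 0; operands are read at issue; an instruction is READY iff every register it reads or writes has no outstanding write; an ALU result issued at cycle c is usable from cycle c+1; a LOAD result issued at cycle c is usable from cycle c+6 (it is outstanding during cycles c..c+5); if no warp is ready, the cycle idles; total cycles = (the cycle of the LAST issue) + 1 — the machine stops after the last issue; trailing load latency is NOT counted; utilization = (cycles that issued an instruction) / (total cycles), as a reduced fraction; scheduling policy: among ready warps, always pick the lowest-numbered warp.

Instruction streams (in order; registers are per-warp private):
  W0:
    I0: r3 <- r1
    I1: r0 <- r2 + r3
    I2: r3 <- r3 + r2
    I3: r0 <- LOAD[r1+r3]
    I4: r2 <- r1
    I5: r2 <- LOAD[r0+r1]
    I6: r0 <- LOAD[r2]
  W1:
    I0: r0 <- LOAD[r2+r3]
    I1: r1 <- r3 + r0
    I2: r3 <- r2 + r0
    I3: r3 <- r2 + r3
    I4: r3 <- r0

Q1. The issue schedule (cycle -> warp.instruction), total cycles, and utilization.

cycle 0: W0.I0
cycle 1: W0.I1
cycle 2: W0.I2
cycle 3: W0.I3
cycle 4: W0.I4
cycle 5: W1.I0
cycle 6: idle
cycle 7: idle
cycle 8: idle
cycle 9: W0.I5
cycle 10: idle
cycle 11: W1.I1
cycle 12: W1.I2
cycle 13: W1.I3
cycle 14: W1.I4
cycle 15: W0.I6

Answer: 16 cycles, utilization 3/4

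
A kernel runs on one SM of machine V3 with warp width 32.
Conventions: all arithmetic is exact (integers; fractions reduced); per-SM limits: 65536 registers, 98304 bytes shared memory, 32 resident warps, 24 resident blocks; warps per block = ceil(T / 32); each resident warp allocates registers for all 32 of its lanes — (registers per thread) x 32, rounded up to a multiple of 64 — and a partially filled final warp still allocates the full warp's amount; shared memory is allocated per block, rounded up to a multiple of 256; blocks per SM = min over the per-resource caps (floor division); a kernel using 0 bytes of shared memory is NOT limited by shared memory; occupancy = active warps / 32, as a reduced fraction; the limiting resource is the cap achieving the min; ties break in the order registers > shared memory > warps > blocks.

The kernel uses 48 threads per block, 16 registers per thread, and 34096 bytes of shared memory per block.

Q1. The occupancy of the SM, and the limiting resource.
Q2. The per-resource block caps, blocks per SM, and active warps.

Answer: occupancy 1/8, limited by shared memory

registers: 64 blocks
shared memory: 2 blocks
warps: 16 blocks
blocks: 24 blocks

Answer: 2 blocks, 4 active warps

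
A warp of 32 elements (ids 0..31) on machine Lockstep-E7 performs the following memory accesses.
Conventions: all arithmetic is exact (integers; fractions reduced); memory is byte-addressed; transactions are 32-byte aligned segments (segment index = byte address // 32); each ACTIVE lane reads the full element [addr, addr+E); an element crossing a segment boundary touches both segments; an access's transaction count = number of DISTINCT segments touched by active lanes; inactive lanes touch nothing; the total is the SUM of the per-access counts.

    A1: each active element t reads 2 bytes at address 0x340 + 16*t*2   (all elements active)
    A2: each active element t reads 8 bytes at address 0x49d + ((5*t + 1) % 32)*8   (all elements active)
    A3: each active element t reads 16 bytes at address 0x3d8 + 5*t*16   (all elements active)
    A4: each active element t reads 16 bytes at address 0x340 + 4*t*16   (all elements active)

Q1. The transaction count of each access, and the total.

A1: 32 transactions
A2: 9 transactions
A3: 48 transactions
A4: 32 transactions

Answer: 32,9,48,32; total 121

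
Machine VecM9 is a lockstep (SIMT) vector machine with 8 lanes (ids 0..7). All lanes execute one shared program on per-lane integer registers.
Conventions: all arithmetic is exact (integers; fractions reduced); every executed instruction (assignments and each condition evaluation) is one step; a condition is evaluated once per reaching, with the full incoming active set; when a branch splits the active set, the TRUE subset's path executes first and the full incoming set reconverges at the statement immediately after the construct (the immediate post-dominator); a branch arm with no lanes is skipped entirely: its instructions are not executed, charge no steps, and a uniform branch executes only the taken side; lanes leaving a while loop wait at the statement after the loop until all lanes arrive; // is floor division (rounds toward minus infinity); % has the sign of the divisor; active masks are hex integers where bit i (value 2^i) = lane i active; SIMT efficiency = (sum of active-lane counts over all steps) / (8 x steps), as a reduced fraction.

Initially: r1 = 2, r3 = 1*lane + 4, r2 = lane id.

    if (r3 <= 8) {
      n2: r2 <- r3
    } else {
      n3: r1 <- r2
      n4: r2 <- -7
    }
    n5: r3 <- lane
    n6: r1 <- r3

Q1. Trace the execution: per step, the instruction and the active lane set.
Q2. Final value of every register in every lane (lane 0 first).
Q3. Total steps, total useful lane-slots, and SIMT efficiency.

step 0: eval (r3 <= 8)               0xff
step 1: r2 <- r3                     0x1f
step 2: r1 <- r2                     0xe0
step 3: r2 <- -7                     0xe0
step 4: r3 <- lane                   0xff
step 5: r1 <- r3                     0xff

Answer: 6 steps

r1: 0,1,2,3,4,5,6,7
r3: 0,1,2,3,4,5,6,7
r2: 4,5,6,7,8,-7,-7,-7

steps = 6; useful = 35; efficiency = 35/48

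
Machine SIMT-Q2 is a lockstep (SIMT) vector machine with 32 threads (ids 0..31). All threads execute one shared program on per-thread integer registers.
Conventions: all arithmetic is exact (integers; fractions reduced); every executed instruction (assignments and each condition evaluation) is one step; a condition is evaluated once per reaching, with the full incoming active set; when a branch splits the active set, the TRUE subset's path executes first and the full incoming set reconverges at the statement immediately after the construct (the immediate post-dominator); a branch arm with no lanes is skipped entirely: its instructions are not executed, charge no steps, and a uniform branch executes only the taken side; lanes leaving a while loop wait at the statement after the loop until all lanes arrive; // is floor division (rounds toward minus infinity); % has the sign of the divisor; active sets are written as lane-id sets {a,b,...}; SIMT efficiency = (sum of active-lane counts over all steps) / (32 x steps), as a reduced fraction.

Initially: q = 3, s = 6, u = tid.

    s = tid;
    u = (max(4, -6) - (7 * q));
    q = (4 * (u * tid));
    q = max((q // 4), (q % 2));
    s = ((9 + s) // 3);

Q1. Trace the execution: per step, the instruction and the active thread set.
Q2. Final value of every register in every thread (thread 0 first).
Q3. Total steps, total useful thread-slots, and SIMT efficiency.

step 0: s <- tid                     {0,1,2,3,4,5,6,7,8,9,10,11,12,13,14,15,16,17,18,19,20,21,22,23,24,25,26,27,28,29,30,31}
step 1: u <- (max(4, -6) - (7 * q))  {0,1,2,3,4,5,6,7,8,9,10,11,12,13,14,15,16,17,18,19,20,21,22,23,24,25,26,27,28,29,30,31}
step 2: q <- (4 * (u * tid))         {0,1,2,3,4,5,6,7,8,9,10,11,12,13,14,15,16,17,18,19,20,21,22,23,24,25,26,27,28,29,30,31}
step 3: q <- max((q // 4), (q % 2))  {0,1,2,3,4,5,6,7,8,9,10,11,12,13,14,15,16,17,18,19,20,21,22,23,24,25,26,27,28,29,30,31}
step 4: s <- ((9 + s) // 3)          {0,1,2,3,4,5,6,7,8,9,10,11,12,13,14,15,16,17,18,19,20,21,22,23,24,25,26,27,28,29,30,31}

Answer: 5 steps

q: 0,0,0,0,0,0,0,0,0,0,0,0,0,0,0,0,0,0,0,0,0,0,0,0,0,0,0,0,0,0,0,0
s: 3,3,3,4,4,4,5,5,5,6,6,6,7,7,7,8,8,8,9,9,9,10,10,10,11,11,11,12,12,12,13,13
u: -17,-17,-17,-17,-17,-17,-17,-17,-17,-17,-17,-17,-17,-17,-17,-17,-17,-17,-17,-17,-17,-17,-17,-17,-17,-17,-17,-17,-17,-17,-17,-17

steps = 5; useful = 160; efficiency = 160/160 = 1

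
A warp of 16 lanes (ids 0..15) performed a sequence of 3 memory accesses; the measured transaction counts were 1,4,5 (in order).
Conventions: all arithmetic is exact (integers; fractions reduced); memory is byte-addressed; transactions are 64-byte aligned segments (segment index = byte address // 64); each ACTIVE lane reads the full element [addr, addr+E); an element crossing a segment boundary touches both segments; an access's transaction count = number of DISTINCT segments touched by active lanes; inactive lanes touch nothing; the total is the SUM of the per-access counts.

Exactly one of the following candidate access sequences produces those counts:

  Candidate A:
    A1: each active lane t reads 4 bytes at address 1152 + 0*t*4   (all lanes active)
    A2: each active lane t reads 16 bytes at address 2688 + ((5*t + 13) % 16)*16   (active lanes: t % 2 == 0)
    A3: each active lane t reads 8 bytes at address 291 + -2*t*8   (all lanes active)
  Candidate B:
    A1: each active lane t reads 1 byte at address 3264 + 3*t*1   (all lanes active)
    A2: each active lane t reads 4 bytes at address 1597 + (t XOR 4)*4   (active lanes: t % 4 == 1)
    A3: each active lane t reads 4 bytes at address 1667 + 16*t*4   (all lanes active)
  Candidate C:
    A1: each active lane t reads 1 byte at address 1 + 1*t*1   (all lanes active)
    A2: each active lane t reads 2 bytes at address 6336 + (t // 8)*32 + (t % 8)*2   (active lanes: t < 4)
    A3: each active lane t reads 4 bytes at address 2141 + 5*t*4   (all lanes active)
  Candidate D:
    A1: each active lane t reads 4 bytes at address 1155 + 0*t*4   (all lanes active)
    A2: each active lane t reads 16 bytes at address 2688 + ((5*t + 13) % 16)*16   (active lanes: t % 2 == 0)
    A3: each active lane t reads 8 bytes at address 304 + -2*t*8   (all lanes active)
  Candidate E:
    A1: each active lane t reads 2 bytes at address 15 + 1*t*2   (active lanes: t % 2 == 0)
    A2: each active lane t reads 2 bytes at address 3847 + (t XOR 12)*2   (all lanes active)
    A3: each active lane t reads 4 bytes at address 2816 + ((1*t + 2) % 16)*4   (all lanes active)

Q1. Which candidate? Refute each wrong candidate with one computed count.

B: A2 gives 1 transaction, not 4
C: A2 gives 1 transaction, not 4
D: A3 gives 4 transactions, not 5
E: A2 gives 1 transaction, not 4
A: all counts match (1,4,5)

Answer: A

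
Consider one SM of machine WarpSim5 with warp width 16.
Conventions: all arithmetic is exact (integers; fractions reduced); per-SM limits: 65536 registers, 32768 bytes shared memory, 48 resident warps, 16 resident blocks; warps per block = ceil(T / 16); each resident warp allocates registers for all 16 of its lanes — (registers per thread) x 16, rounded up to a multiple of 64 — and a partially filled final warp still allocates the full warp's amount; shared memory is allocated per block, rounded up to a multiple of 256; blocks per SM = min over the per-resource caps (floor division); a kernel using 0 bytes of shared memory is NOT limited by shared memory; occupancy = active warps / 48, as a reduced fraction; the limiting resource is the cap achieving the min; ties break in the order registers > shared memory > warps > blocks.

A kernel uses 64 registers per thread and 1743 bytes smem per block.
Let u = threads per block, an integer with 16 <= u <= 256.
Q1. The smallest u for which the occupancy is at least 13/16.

Answer: u = 33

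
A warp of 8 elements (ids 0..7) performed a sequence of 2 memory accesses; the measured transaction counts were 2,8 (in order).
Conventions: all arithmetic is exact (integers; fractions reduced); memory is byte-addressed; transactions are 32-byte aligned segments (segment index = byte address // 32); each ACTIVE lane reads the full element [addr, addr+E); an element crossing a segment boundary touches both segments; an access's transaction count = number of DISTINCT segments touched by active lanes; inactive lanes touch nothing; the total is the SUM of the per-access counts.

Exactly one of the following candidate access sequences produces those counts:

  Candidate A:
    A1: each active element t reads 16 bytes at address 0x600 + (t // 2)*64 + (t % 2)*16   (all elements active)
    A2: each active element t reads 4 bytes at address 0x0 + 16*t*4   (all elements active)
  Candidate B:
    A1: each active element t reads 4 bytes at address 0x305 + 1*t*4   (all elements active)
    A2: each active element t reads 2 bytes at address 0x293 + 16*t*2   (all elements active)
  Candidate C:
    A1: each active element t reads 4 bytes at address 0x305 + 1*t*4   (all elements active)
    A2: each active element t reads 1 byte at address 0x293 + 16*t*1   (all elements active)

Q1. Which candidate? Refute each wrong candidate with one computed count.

A: A1 gives 4 transactions, not 2
C: A2 gives 5 transactions, not 8
B: all counts match (2,8)

Answer: B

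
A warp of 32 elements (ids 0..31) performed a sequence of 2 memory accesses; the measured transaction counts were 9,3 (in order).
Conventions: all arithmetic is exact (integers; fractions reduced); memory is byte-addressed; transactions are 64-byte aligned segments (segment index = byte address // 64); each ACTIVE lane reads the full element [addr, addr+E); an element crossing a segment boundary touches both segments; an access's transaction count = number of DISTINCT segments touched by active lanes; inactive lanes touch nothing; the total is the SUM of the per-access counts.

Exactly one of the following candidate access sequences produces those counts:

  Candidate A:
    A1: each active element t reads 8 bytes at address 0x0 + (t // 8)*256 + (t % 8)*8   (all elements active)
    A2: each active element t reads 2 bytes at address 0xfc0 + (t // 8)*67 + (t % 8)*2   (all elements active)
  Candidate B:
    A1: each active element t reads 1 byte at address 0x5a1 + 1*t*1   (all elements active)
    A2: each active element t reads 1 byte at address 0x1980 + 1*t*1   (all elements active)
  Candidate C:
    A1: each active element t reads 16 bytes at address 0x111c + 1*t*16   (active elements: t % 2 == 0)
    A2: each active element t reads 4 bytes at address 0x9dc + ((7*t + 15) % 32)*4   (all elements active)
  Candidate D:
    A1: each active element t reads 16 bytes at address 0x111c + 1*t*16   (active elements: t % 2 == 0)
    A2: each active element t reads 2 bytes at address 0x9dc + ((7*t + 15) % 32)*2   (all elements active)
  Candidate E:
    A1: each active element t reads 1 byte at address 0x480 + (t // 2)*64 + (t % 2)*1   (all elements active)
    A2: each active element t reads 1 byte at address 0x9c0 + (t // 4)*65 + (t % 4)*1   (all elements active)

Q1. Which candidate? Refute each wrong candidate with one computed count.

A: A1 gives 4 transactions, not 9
B: A1 gives 2 transactions, not 9
D: A2 gives 2 transactions, not 3
E: A1 gives 16 transactions, not 9
C: all counts match (9,3)

Answer: C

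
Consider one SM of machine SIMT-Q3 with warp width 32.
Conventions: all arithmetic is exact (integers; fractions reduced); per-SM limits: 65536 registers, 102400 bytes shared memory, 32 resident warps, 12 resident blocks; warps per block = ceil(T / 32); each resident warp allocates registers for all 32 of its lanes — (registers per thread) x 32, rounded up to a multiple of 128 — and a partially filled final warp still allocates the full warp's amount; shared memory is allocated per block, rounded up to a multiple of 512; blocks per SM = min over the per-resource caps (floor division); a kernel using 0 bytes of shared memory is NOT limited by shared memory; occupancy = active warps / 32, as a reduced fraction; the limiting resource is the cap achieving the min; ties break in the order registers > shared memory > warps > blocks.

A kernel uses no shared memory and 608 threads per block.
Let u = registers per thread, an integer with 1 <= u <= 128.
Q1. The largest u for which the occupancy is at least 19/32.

Answer: u = 104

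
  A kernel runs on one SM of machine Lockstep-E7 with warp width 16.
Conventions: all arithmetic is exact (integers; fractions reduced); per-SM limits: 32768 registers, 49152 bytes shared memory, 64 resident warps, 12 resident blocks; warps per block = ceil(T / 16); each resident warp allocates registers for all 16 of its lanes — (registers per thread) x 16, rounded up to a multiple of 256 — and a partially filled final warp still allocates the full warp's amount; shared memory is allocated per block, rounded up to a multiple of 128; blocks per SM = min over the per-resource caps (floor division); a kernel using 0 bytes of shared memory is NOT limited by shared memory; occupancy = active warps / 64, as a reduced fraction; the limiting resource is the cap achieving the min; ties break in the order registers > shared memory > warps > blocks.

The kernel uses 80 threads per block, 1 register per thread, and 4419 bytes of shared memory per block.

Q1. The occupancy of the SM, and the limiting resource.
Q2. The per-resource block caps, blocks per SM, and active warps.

Answer: occupancy 25/32, limited by shared memory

registers: 25 blocks
shared memory: 10 blocks
warps: 12 blocks
blocks: 12 blocks

Answer: 10 blocks, 50 active warps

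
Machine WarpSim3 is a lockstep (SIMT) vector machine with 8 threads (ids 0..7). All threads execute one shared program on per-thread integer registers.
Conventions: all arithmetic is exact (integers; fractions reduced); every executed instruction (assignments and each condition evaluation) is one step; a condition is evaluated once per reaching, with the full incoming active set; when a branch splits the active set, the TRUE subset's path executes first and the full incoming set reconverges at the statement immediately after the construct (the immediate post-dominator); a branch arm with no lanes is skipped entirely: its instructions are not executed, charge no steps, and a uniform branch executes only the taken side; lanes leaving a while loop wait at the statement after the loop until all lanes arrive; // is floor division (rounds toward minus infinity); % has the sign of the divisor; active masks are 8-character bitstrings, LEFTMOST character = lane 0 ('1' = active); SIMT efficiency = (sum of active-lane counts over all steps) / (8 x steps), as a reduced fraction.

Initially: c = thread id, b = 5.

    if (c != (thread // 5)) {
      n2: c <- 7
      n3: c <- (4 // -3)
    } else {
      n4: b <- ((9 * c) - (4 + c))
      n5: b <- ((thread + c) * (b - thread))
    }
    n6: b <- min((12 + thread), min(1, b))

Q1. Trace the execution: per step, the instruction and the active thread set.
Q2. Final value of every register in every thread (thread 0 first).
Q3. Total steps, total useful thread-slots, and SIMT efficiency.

step 0: eval (c != (thread // 5))    11111111
step 1: c <- 7                       01111111
step 2: c <- (4 // -3)               01111111
step 3: b <- ((9 * c) - (4 + c))     10000000
step 4: b <- ((thread + c) * (b - thread)) 10000000
step 5: b <- min((12 + thread), min(1, b)) 11111111

Answer: 6 steps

c: 0,-2,-2,-2,-2,-2,-2,-2
b: 0,1,1,1,1,1,1,1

steps = 6; useful = 32; efficiency = 32/48 = 2/3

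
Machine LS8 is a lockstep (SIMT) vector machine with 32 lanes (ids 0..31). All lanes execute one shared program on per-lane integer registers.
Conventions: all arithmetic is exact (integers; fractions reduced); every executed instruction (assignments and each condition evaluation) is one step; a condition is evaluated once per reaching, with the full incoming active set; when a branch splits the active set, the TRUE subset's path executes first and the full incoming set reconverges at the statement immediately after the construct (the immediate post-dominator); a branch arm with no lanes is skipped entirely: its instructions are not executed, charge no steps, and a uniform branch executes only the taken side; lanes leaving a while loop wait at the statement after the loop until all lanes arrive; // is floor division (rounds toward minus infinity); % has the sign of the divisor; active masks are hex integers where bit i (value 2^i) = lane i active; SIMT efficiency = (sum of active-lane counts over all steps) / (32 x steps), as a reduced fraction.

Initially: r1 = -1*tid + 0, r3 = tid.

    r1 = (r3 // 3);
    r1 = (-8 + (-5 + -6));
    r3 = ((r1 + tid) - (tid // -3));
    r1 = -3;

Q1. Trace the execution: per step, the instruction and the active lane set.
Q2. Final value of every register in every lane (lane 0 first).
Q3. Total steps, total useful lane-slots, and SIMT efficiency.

step 0: r1 <- (r3 // 3)              0xffffffff
step 1: r1 <- (-8 + (-5 + -6))       0xffffffff
step 2: r3 <- ((r1 + tid) - (tid // -3)) 0xffffffff
step 3: r1 <- -3                     0xffffffff

Answer: 4 steps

r1: -3,-3,-3,-3,-3,-3,-3,-3,-3,-3,-3,-3,-3,-3,-3,-3,-3,-3,-3,-3,-3,-3,-3,-3,-3,-3,-3,-3,-3,-3,-3,-3
r3: -19,-17,-16,-15,-13,-12,-11,-9,-8,-7,-5,-4,-3,-1,0,1,3,4,5,7,8,9,11,12,13,15,16,17,19,20,21,23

steps = 4; useful = 128; efficiency = 128/128 = 1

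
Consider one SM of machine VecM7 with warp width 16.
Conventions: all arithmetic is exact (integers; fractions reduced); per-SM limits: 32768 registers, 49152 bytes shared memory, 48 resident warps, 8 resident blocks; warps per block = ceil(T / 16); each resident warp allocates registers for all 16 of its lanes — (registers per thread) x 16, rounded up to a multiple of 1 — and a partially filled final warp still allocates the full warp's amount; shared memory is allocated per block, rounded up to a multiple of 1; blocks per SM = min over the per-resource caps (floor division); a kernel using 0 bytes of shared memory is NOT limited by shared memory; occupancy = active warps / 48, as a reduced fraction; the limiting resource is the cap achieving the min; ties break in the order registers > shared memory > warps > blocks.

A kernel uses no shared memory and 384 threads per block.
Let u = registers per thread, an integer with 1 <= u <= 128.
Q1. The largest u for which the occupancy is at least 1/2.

Answer: u = 85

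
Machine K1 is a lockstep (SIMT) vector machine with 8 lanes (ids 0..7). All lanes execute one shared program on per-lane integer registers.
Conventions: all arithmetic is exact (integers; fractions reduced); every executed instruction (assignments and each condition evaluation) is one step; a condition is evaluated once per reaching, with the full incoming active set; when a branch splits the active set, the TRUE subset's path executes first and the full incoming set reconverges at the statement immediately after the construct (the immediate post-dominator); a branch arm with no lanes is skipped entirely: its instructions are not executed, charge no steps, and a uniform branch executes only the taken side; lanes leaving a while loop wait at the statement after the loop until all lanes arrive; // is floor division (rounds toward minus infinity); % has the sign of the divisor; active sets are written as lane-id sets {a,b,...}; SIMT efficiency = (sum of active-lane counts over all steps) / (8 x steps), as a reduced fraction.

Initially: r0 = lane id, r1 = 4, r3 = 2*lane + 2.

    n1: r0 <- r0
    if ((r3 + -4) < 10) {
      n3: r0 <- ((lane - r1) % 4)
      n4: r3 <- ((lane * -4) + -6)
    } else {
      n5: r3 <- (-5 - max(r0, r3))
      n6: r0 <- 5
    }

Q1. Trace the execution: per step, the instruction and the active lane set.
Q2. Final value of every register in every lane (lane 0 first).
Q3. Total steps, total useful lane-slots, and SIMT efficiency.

step 0: r0 <- r0                     {0,1,2,3,4,5,6,7}
step 1: eval ((r3 + -4) < 10)        {0,1,2,3,4,5,6,7}
step 2: r0 <- ((lane - r1) % 4)      {0,1,2,3,4,5}
step 3: r3 <- ((lane * -4) + -6)     {0,1,2,3,4,5}
step 4: r3 <- (-5 - max(r0, r3))     {6,7}
step 5: r0 <- 5                      {6,7}

Answer: 6 steps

r0: 0,1,2,3,0,1,5,5
r1: 4,4,4,4,4,4,4,4
r3: -6,-10,-14,-18,-22,-26,-19,-21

steps = 6; useful = 32; efficiency = 32/48 = 2/3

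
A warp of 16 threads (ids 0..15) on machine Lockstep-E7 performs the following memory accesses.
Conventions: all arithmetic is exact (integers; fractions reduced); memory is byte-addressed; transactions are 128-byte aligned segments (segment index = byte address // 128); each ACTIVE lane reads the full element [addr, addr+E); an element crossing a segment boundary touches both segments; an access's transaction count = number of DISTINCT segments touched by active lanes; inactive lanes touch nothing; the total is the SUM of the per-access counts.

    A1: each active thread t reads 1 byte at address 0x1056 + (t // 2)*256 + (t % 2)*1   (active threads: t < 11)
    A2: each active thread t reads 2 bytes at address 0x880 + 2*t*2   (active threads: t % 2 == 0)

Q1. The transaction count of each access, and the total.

A1: 6 transactions
A2: 1 transaction

Answer: 6,1; total 7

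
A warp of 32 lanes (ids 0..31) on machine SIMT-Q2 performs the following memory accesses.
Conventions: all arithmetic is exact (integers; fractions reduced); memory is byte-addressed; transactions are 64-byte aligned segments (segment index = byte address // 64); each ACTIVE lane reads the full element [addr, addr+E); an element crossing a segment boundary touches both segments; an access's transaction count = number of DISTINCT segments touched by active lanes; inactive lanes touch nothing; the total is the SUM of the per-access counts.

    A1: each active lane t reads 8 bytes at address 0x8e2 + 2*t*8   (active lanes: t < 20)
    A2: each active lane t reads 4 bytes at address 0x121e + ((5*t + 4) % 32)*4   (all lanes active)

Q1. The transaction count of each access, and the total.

A1: 6 transactions
A2: 3 transactions

Answer: 6,3; total 9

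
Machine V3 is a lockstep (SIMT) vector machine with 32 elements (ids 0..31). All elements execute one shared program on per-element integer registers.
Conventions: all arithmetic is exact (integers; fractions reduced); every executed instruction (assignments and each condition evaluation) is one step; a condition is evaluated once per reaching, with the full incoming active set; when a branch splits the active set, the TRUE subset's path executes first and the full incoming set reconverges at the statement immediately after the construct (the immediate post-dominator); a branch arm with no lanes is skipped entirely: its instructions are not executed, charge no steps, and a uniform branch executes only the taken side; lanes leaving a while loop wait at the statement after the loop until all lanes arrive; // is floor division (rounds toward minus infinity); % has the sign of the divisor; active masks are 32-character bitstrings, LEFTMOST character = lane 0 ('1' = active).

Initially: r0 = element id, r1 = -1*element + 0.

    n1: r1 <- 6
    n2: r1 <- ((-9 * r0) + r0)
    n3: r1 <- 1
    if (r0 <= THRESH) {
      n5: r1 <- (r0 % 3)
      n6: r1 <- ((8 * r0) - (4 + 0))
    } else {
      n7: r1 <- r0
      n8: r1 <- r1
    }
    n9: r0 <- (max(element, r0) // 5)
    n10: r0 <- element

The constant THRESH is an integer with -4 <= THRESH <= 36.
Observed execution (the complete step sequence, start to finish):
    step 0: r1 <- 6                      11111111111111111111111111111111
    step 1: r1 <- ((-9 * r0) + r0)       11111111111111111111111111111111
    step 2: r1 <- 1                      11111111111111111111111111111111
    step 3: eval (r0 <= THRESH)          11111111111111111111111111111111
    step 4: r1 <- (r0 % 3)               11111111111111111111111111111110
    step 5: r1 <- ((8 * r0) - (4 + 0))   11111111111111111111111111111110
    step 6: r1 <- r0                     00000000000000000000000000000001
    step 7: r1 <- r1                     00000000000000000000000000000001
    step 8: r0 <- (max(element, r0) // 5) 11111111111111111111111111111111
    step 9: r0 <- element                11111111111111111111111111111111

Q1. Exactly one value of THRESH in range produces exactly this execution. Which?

Answer: THRESH = 30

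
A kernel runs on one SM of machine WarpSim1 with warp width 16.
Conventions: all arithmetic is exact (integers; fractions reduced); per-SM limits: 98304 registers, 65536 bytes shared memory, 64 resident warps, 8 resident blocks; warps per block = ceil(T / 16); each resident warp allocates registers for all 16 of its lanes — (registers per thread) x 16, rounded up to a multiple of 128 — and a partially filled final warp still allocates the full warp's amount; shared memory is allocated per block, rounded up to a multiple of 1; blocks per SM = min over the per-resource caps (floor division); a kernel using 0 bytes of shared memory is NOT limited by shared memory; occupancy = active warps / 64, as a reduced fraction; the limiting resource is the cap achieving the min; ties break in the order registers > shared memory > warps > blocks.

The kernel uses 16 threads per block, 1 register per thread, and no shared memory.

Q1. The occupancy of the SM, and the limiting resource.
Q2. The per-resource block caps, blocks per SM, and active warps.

Answer: occupancy 1/8, limited by blocks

registers: 768 blocks
shared memory: no limit (kernel uses none)
warps: 64 blocks
blocks: 8 blocks

Answer: 8 blocks, 8 active warps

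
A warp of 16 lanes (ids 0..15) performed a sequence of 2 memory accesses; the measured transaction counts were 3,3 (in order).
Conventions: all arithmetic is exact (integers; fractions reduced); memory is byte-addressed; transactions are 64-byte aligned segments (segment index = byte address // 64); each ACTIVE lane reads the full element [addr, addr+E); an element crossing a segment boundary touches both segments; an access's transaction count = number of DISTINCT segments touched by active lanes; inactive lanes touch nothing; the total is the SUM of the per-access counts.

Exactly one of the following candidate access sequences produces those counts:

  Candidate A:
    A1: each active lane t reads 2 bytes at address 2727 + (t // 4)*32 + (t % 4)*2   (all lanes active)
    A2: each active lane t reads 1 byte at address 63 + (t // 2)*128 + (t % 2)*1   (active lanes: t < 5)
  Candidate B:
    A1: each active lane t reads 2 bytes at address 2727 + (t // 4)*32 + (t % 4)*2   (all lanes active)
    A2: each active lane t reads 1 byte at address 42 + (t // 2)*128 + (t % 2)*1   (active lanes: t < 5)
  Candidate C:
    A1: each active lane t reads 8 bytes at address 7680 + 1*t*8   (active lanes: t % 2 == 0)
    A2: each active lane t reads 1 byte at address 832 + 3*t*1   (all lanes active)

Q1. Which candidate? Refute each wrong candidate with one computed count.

A: A2 gives 5 transactions, not 3
C: A1 gives 2 transactions, not 3
B: all counts match (3,3)

Answer: B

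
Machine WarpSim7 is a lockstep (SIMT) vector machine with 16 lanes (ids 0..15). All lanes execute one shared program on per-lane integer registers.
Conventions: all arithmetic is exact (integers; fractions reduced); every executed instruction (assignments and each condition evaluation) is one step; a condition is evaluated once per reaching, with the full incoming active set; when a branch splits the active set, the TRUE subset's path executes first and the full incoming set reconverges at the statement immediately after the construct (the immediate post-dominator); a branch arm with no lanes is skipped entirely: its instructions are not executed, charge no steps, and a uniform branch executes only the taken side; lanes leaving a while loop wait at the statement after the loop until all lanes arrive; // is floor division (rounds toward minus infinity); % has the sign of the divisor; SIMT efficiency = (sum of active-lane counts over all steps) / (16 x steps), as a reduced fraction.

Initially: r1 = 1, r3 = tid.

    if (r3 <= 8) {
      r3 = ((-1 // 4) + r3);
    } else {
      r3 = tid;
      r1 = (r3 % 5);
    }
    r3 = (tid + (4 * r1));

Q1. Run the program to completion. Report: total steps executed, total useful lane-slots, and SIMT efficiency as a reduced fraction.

Answer: 5 steps, 55 useful, 11/16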